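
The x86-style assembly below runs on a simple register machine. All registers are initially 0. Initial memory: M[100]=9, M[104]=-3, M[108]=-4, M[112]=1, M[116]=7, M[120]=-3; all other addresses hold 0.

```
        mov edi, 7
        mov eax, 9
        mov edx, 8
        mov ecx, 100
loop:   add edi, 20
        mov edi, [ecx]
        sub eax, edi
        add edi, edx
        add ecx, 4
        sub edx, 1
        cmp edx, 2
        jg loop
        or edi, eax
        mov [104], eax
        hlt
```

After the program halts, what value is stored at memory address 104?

2

edi=7
eax=9
edx=8
ecx=100
edi=7+20=27
edi=M[100]=9
eax=9-9=0
edi=9+8=17
ecx=100+4=104
edx=8-1=7
cmp edx, 2  (cmp 7,2)
jg loop: taken
edi=17+20=37
edi=M[104]=-3
eax=0-(-3)=3
edi=(-3)+7=4
ecx=104+4=108
edx=7-1=6
cmp edx, 2  (cmp 6,2)
jg loop: taken
edi=4+20=24
edi=M[108]=-4
eax=3-(-4)=7
edi=(-4)+6=2
ecx=108+4=112
edx=6-1=5
cmp edx, 2  (cmp 5,2)
jg loop: taken
edi=2+20=22
edi=M[112]=1
eax=7-1=6
edi=1+5=6
ecx=112+4=116
edx=5-1=4
cmp edx, 2  (cmp 4,2)
jg loop: taken
edi=6+20=26
edi=M[116]=7
eax=6-7=-1
edi=7+4=11
ecx=116+4=120
edx=4-1=3
cmp edx, 2  (cmp 3,2)
jg loop: taken
edi=11+20=31
edi=M[120]=-3
eax=(-1)-(-3)=2
edi=(-3)+3=0
ecx=120+4=124
edx=3-1=2
cmp edx, 2  (cmp 2,2)
jg loop: not taken
edi=0|2=2
mov [104], eax → M[104]=2
halt.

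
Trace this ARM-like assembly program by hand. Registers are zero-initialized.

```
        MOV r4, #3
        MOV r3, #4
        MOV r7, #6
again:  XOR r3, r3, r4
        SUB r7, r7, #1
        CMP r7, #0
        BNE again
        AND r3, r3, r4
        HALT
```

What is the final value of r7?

0

after MOV r4, #3: r4=3
after MOV r3, #4: r3=4
after MOV r7, #6: r7=6
after XOR r3, r3, r4: r3=4^3=7
after SUB r7, r7, #1: r7=6-1=5
CMP r7, #0  (cmp 5,0)
BNE again: taken
after XOR r3, r3, r4: r3=7^3=4
after SUB r7, r7, #1: r7=5-1=4
CMP r7, #0  (cmp 4,0)
BNE again: taken
after XOR r3, r3, r4: r3=4^3=7
after SUB r7, r7, #1: r7=4-1=3
CMP r7, #0  (cmp 3,0)
BNE again: taken
after XOR r3, r3, r4: r3=7^3=4
after SUB r7, r7, #1: r7=3-1=2
CMP r7, #0  (cmp 2,0)
BNE again: taken
after XOR r3, r3, r4: r3=4^3=7
after SUB r7, r7, #1: r7=2-1=1
CMP r7, #0  (cmp 1,0)
BNE again: taken
after XOR r3, r3, r4: r3=7^3=4
after SUB r7, r7, #1: r7=1-1=0
CMP r7, #0  (cmp 0,0)
BNE again: not taken
after AND r3, r3, r4: r3=4&3=0
halt.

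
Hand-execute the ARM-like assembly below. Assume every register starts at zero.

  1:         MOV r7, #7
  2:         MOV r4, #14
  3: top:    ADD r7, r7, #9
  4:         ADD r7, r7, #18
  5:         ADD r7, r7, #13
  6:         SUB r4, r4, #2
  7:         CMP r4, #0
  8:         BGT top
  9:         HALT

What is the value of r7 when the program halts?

r7=7
r4=14
r7=7+9=16
r7=16+18=34
r7=34+13=47
r4=14-2=12
CMP r4, #0  (cmp 12,0)
BGT top: taken
r7=47+9=56
r7=56+18=74
r7=74+13=87
r4=12-2=10
CMP r4, #0  (cmp 10,0)
BGT top: taken
r7=87+9=96
r7=96+18=114
r7=114+13=127
r4=10-2=8
CMP r4, #0  (cmp 8,0)
BGT top: taken
r7=127+9=136
r7=136+18=154
r7=154+13=167
r4=8-2=6
CMP r4, #0  (cmp 6,0)
BGT top: taken
r7=167+9=176
r7=176+18=194
r7=194+13=207
r4=6-2=4
CMP r4, #0  (cmp 4,0)
BGT top: taken
r7=207+9=216
r7=216+18=234
r7=234+13=247
r4=4-2=2
CMP r4, #0  (cmp 2,0)
BGT top: taken
r7=247+9=256
r7=256+18=274
r7=274+13=287
r4=2-2=0
CMP r4, #0  (cmp 0,0)
BGT top: not taken
halt.

287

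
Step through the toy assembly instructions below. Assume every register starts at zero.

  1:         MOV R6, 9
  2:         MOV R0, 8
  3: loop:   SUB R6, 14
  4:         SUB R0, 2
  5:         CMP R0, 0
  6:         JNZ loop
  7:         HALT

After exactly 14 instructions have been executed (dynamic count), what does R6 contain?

after MOV R6, 9: R6=9
after MOV R0, 8: R0=8
after SUB R6, 14: R6=9-14=-5
after SUB R0, 2: R0=8-2=6
CMP R0, 0  (cmp 6,0)
JNZ loop: taken
after SUB R6, 14: R6=(-5)-14=-19
after SUB R0, 2: R0=6-2=4
CMP R0, 0  (cmp 4,0)
JNZ loop: taken
after SUB R6, 14: R6=(-19)-14=-33
after SUB R0, 2: R0=4-2=2
CMP R0, 0  (cmp 2,0)
JNZ loop: taken
After step 14: R6 = -33.

-33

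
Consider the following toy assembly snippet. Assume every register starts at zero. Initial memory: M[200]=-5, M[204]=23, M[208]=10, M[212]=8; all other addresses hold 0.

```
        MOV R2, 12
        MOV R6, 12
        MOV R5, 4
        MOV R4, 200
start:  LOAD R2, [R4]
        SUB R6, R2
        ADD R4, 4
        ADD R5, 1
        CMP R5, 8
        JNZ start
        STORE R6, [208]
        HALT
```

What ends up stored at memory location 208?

-24

R2=12
R6=12
R5=4
R4=200
R2=M[200]=-5
R6=12-(-5)=17
R4=200+4=204
R5=4+1=5
CMP R5, 8  (cmp 5,8)
JNZ start: taken
R2=M[204]=23
R6=17-23=-6
R4=204+4=208
R5=5+1=6
CMP R5, 8  (cmp 6,8)
JNZ start: taken
R2=M[208]=10
R6=(-6)-10=-16
R4=208+4=212
R5=6+1=7
CMP R5, 8  (cmp 7,8)
JNZ start: taken
R2=M[212]=8
R6=(-16)-8=-24
R4=212+4=216
R5=7+1=8
CMP R5, 8  (cmp 8,8)
JNZ start: not taken
STORE R6, [208] → M[208]=-24
halt.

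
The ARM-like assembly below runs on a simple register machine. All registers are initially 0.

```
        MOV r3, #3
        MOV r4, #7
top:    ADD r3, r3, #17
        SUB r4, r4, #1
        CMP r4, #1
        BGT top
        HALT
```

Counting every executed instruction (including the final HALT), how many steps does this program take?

MOV r3, #3 → r3=3
MOV r4, #7 → r4=7
ADD r3, r3, #17 → r3=3+17=20
SUB r4, r4, #1 → r4=7-1=6
CMP r4, #1  (cmp 6,1)
BGT top: taken
ADD r3, r3, #17 → r3=20+17=37
SUB r4, r4, #1 → r4=6-1=5
CMP r4, #1  (cmp 5,1)
BGT top: taken
ADD r3, r3, #17 → r3=37+17=54
SUB r4, r4, #1 → r4=5-1=4
CMP r4, #1  (cmp 4,1)
BGT top: taken
ADD r3, r3, #17 → r3=54+17=71
SUB r4, r4, #1 → r4=4-1=3
CMP r4, #1  (cmp 3,1)
BGT top: taken
ADD r3, r3, #17 → r3=71+17=88
SUB r4, r4, #1 → r4=3-1=2
CMP r4, #1  (cmp 2,1)
BGT top: taken
ADD r3, r3, #17 → r3=88+17=105
SUB r4, r4, #1 → r4=2-1=1
CMP r4, #1  (cmp 1,1)
BGT top: not taken
halt.
Total executed instructions: 27.

27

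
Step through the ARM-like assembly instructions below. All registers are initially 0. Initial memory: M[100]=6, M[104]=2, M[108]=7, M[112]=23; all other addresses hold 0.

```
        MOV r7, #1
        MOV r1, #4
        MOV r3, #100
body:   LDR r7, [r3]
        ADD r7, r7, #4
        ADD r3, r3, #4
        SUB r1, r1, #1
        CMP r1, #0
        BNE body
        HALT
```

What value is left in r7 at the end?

after MOV r7, #1: r7=1
after MOV r1, #4: r1=4
after MOV r3, #100: r3=100
after LDR r7, [r3]: r7=M[100]=6
after ADD r7, r7, #4: r7=6+4=10
after ADD r3, r3, #4: r3=100+4=104
after SUB r1, r1, #1: r1=4-1=3
CMP r1, #0  (cmp 3,0)
BNE body: taken
after LDR r7, [r3]: r7=M[104]=2
after ADD r7, r7, #4: r7=2+4=6
after ADD r3, r3, #4: r3=104+4=108
after SUB r1, r1, #1: r1=3-1=2
CMP r1, #0  (cmp 2,0)
BNE body: taken
after LDR r7, [r3]: r7=M[108]=7
after ADD r7, r7, #4: r7=7+4=11
after ADD r3, r3, #4: r3=108+4=112
after SUB r1, r1, #1: r1=2-1=1
CMP r1, #0  (cmp 1,0)
BNE body: taken
after LDR r7, [r3]: r7=M[112]=23
after ADD r7, r7, #4: r7=23+4=27
after ADD r3, r3, #4: r3=112+4=116
after SUB r1, r1, #1: r1=1-1=0
CMP r1, #0  (cmp 0,0)
BNE body: not taken
halt.

27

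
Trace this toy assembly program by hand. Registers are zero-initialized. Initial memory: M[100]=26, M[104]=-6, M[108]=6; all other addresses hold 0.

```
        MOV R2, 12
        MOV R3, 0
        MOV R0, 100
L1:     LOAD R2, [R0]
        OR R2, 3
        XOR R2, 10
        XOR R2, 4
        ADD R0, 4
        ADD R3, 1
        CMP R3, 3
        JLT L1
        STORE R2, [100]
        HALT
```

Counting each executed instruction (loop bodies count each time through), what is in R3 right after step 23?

2

MOV R2, 12 → R2=12
MOV R3, 0 → R3=0
MOV R0, 100 → R0=100
LOAD R2, [R0] → R2=M[100]=26
OR R2, 3 → R2=26|3=27
XOR R2, 10 → R2=27^10=17
XOR R2, 4 → R2=17^4=21
ADD R0, 4 → R0=100+4=104
ADD R3, 1 → R3=0+1=1
CMP R3, 3  (cmp 1,3)
JLT L1: taken
LOAD R2, [R0] → R2=M[104]=-6
OR R2, 3 → R2=(-6)|3=-5
XOR R2, 10 → R2=(-5)^10=-15
XOR R2, 4 → R2=(-15)^4=-11
ADD R0, 4 → R0=104+4=108
ADD R3, 1 → R3=1+1=2
CMP R3, 3  (cmp 2,3)
JLT L1: taken
LOAD R2, [R0] → R2=M[108]=6
OR R2, 3 → R2=6|3=7
XOR R2, 10 → R2=7^10=13
XOR R2, 4 → R2=13^4=9
After step 23: R3 = 2.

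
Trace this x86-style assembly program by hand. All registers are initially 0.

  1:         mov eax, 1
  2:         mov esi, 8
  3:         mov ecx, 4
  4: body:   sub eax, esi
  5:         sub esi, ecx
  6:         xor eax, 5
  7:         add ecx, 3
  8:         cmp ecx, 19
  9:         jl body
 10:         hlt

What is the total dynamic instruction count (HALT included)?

after mov eax, 1: eax=1
after mov esi, 8: esi=8
after mov ecx, 4: ecx=4
after sub eax, esi: eax=1-8=-7
after sub esi, ecx: esi=8-4=4
after xor eax, 5: eax=(-7)^5=-4
after add ecx, 3: ecx=4+3=7
cmp ecx, 19  (cmp 7,19)
jl body: taken
after sub eax, esi: eax=(-4)-4=-8
after sub esi, ecx: esi=4-7=-3
after xor eax, 5: eax=(-8)^5=-3
after add ecx, 3: ecx=7+3=10
cmp ecx, 19  (cmp 10,19)
jl body: taken
after sub eax, esi: eax=(-3)-(-3)=0
after sub esi, ecx: esi=(-3)-10=-13
after xor eax, 5: eax=0^5=5
after add ecx, 3: ecx=10+3=13
cmp ecx, 19  (cmp 13,19)
jl body: taken
after sub eax, esi: eax=5-(-13)=18
after sub esi, ecx: esi=(-13)-13=-26
after xor eax, 5: eax=18^5=23
after add ecx, 3: ecx=13+3=16
cmp ecx, 19  (cmp 16,19)
jl body: taken
after sub eax, esi: eax=23-(-26)=49
after sub esi, ecx: esi=(-26)-16=-42
after xor eax, 5: eax=49^5=52
after add ecx, 3: ecx=16+3=19
cmp ecx, 19  (cmp 19,19)
jl body: not taken
halt.
Total executed instructions: 34.

34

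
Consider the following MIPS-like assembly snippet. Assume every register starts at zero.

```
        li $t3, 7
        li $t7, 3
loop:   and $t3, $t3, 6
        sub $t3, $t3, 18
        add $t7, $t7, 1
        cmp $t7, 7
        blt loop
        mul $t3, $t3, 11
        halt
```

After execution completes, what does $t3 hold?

-198

li $t3, 7 → $t3=7
li $t7, 3 → $t7=3
and $t3, $t3, 6 → $t3=7&6=6
sub $t3, $t3, 18 → $t3=6-18=-12
add $t7, $t7, 1 → $t7=3+1=4
cmp $t7, 7  (cmp 4,7)
blt loop: taken
and $t3, $t3, 6 → $t3=(-12)&6=4
sub $t3, $t3, 18 → $t3=4-18=-14
add $t7, $t7, 1 → $t7=4+1=5
cmp $t7, 7  (cmp 5,7)
blt loop: taken
and $t3, $t3, 6 → $t3=(-14)&6=2
sub $t3, $t3, 18 → $t3=2-18=-16
add $t7, $t7, 1 → $t7=5+1=6
cmp $t7, 7  (cmp 6,7)
blt loop: taken
and $t3, $t3, 6 → $t3=(-16)&6=0
sub $t3, $t3, 18 → $t3=0-18=-18
add $t7, $t7, 1 → $t7=6+1=7
cmp $t7, 7  (cmp 7,7)
blt loop: not taken
mul $t3, $t3, 11 → $t3=(-18)*11=-198
halt.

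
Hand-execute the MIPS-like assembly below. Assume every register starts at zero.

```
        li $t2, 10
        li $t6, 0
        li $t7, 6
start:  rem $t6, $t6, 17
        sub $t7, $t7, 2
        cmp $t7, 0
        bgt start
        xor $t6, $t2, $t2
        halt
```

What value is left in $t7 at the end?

0

after li $t2, 10: $t2=10
after li $t6, 0: $t6=0
after li $t7, 6: $t7=6
after rem $t6, $t6, 17: $t6=0%17=0
after sub $t7, $t7, 2: $t7=6-2=4
cmp $t7, 0  (cmp 4,0)
bgt start: taken
after rem $t6, $t6, 17: $t6=0%17=0
after sub $t7, $t7, 2: $t7=4-2=2
cmp $t7, 0  (cmp 2,0)
bgt start: taken
after rem $t6, $t6, 17: $t6=0%17=0
after sub $t7, $t7, 2: $t7=2-2=0
cmp $t7, 0  (cmp 0,0)
bgt start: not taken
after xor $t6, $t2, $t2: $t6=10^10=0
halt.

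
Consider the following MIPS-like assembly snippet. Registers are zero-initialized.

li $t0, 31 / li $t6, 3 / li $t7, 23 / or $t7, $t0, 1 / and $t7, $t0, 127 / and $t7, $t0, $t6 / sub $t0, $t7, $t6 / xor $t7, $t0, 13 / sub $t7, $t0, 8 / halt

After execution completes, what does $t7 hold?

-8

after li $t0, 31: $t0=31
after li $t6, 3: $t6=3
after li $t7, 23: $t7=23
after or $t7, $t0, 1: $t7=31|1=31
after and $t7, $t0, 127: $t7=31&127=31
after and $t7, $t0, $t6: $t7=31&3=3
after sub $t0, $t7, $t6: $t0=3-3=0
after xor $t7, $t0, 13: $t7=0^13=13
after sub $t7, $t0, 8: $t7=0-8=-8
halt.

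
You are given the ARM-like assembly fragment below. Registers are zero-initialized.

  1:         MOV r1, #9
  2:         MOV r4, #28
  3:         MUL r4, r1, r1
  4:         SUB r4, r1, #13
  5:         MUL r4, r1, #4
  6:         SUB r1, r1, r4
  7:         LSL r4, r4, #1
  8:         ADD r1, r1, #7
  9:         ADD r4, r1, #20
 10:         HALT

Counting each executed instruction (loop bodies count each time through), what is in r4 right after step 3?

MOV r1, #9 → r1=9
MOV r4, #28 → r4=28
MUL r4, r1, r1 → r4=9*9=81
After step 3: r4 = 81.

81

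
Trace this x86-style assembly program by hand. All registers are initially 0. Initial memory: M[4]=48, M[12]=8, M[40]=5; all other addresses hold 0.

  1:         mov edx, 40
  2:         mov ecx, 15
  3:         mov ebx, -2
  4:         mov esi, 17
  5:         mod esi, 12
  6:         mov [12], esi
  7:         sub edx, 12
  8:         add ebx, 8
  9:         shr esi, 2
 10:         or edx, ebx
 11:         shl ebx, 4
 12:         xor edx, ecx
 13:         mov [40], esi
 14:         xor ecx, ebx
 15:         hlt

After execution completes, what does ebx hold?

96

after mov edx, 40: edx=40
after mov ecx, 15: ecx=15
after mov ebx, -2: ebx=-2
after mov esi, 17: esi=17
after mod esi, 12: esi=17%12=5
mov [12], esi → M[12]=5
after sub edx, 12: edx=40-12=28
after add ebx, 8: ebx=(-2)+8=6
after shr esi, 2: esi=5>>2=1
after or edx, ebx: edx=28|6=30
after shl ebx, 4: ebx=6<<4=96
after xor edx, ecx: edx=30^15=17
mov [40], esi → M[40]=1
after xor ecx, ebx: ecx=15^96=111
halt.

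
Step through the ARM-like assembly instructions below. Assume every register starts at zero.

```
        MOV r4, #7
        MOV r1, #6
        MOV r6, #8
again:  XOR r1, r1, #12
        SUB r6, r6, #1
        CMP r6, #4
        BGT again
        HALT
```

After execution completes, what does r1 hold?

r4=7
r1=6
r6=8
r1=6^12=10
r6=8-1=7
CMP r6, #4  (cmp 7,4)
BGT again: taken
r1=10^12=6
r6=7-1=6
CMP r6, #4  (cmp 6,4)
BGT again: taken
r1=6^12=10
r6=6-1=5
CMP r6, #4  (cmp 5,4)
BGT again: taken
r1=10^12=6
r6=5-1=4
CMP r6, #4  (cmp 4,4)
BGT again: not taken
halt.

6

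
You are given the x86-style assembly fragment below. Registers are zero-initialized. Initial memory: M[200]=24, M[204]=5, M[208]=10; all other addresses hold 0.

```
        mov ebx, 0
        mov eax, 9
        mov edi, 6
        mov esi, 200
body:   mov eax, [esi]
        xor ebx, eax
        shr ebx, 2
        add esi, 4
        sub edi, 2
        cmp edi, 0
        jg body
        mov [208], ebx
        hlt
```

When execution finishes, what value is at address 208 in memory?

2

after mov ebx, 0: ebx=0
after mov eax, 9: eax=9
after mov edi, 6: edi=6
after mov esi, 200: esi=200
after mov eax, [esi]: eax=M[200]=24
after xor ebx, eax: ebx=0^24=24
after shr ebx, 2: ebx=24>>2=6
after add esi, 4: esi=200+4=204
after sub edi, 2: edi=6-2=4
cmp edi, 0  (cmp 4,0)
jg body: taken
after mov eax, [esi]: eax=M[204]=5
after xor ebx, eax: ebx=6^5=3
after shr ebx, 2: ebx=3>>2=0
after add esi, 4: esi=204+4=208
after sub edi, 2: edi=4-2=2
cmp edi, 0  (cmp 2,0)
jg body: taken
after mov eax, [esi]: eax=M[208]=10
after xor ebx, eax: ebx=0^10=10
after shr ebx, 2: ebx=10>>2=2
after add esi, 4: esi=208+4=212
after sub edi, 2: edi=2-2=0
cmp edi, 0  (cmp 0,0)
jg body: not taken
mov [208], ebx → M[208]=2
halt.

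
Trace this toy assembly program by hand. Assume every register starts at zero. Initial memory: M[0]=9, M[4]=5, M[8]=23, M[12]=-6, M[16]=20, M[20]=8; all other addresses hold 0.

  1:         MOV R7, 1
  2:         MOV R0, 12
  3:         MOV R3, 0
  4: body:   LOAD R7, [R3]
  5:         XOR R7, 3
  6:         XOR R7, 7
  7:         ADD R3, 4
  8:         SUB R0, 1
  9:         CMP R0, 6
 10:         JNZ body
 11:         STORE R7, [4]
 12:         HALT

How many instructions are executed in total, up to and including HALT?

R7=1
R0=12
R3=0
R7=M[0]=9
R7=9^3=10
R7=10^7=13
R3=0+4=4
R0=12-1=11
CMP R0, 6  (cmp 11,6)
JNZ body: taken
R7=M[4]=5
R7=5^3=6
R7=6^7=1
R3=4+4=8
R0=11-1=10
CMP R0, 6  (cmp 10,6)
JNZ body: taken
R7=M[8]=23
R7=23^3=20
R7=20^7=19
R3=8+4=12
R0=10-1=9
CMP R0, 6  (cmp 9,6)
JNZ body: taken
R7=M[12]=-6
R7=(-6)^3=-7
R7=(-7)^7=-2
R3=12+4=16
R0=9-1=8
CMP R0, 6  (cmp 8,6)
JNZ body: taken
R7=M[16]=20
R7=20^3=23
R7=23^7=16
R3=16+4=20
R0=8-1=7
CMP R0, 6  (cmp 7,6)
JNZ body: taken
R7=M[20]=8
R7=8^3=11
R7=11^7=12
R3=20+4=24
R0=7-1=6
CMP R0, 6  (cmp 6,6)
JNZ body: not taken
STORE R7, [4] → M[4]=12
halt.
Total executed instructions: 47.

47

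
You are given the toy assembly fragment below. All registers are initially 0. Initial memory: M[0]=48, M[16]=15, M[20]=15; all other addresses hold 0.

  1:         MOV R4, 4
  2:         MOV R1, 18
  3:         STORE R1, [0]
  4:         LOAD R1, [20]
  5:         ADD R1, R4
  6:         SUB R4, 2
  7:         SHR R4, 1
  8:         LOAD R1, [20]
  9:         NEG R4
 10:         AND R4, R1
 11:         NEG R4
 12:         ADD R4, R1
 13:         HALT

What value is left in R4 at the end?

0

MOV R4, 4 → R4=4
MOV R1, 18 → R1=18
STORE R1, [0] → M[0]=18
LOAD R1, [20] → R1=M[20]=15
ADD R1, R4 → R1=15+4=19
SUB R4, 2 → R4=4-2=2
SHR R4, 1 → R4=2>>1=1
LOAD R1, [20] → R1=M[20]=15
NEG R4 → R4=-(1)=-1
AND R4, R1 → R4=(-1)&15=15
NEG R4 → R4=-(15)=-15
ADD R4, R1 → R4=(-15)+15=0
halt.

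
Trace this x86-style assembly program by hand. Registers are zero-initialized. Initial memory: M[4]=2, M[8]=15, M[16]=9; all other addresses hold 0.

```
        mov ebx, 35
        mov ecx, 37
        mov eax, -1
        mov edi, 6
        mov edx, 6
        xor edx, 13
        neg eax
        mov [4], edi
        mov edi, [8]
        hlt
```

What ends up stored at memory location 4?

6

mov ebx, 35 → ebx=35
mov ecx, 37 → ecx=37
mov eax, -1 → eax=-1
mov edi, 6 → edi=6
mov edx, 6 → edx=6
xor edx, 13 → edx=6^13=11
neg eax → eax=-(-1)=1
mov [4], edi → M[4]=6
mov edi, [8] → edi=M[8]=15
halt.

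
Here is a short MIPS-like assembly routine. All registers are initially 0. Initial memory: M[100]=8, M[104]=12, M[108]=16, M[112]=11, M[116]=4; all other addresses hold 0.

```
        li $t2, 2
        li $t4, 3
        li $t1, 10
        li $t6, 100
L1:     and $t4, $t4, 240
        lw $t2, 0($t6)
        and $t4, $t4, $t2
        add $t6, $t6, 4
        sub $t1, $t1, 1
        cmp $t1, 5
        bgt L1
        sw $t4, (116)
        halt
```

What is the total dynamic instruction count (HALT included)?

after li $t2, 2: $t2=2
after li $t4, 3: $t4=3
after li $t1, 10: $t1=10
after li $t6, 100: $t6=100
after and $t4, $t4, 240: $t4=3&240=0
after lw $t2, 0($t6): $t2=M[100]=8
after and $t4, $t4, $t2: $t4=0&8=0
after add $t6, $t6, 4: $t6=100+4=104
after sub $t1, $t1, 1: $t1=10-1=9
cmp $t1, 5  (cmp 9,5)
bgt L1: taken
after and $t4, $t4, 240: $t4=0&240=0
after lw $t2, 0($t6): $t2=M[104]=12
after and $t4, $t4, $t2: $t4=0&12=0
after add $t6, $t6, 4: $t6=104+4=108
after sub $t1, $t1, 1: $t1=9-1=8
cmp $t1, 5  (cmp 8,5)
bgt L1: taken
after and $t4, $t4, 240: $t4=0&240=0
after lw $t2, 0($t6): $t2=M[108]=16
after and $t4, $t4, $t2: $t4=0&16=0
after add $t6, $t6, 4: $t6=108+4=112
after sub $t1, $t1, 1: $t1=8-1=7
cmp $t1, 5  (cmp 7,5)
bgt L1: taken
after and $t4, $t4, 240: $t4=0&240=0
after lw $t2, 0($t6): $t2=M[112]=11
after and $t4, $t4, $t2: $t4=0&11=0
after add $t6, $t6, 4: $t6=112+4=116
after sub $t1, $t1, 1: $t1=7-1=6
cmp $t1, 5  (cmp 6,5)
bgt L1: taken
after and $t4, $t4, 240: $t4=0&240=0
after lw $t2, 0($t6): $t2=M[116]=4
after and $t4, $t4, $t2: $t4=0&4=0
after add $t6, $t6, 4: $t6=116+4=120
after sub $t1, $t1, 1: $t1=6-1=5
cmp $t1, 5  (cmp 5,5)
bgt L1: not taken
sw $t4, (116) → M[116]=0
halt.
Total executed instructions: 41.

41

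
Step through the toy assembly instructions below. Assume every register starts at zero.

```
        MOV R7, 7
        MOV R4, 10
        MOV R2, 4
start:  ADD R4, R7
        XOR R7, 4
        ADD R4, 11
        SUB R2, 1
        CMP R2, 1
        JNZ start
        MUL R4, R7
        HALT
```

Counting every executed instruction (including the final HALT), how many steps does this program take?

after MOV R7, 7: R7=7
after MOV R4, 10: R4=10
after MOV R2, 4: R2=4
after ADD R4, R7: R4=10+7=17
after XOR R7, 4: R7=7^4=3
after ADD R4, 11: R4=17+11=28
after SUB R2, 1: R2=4-1=3
CMP R2, 1  (cmp 3,1)
JNZ start: taken
after ADD R4, R7: R4=28+3=31
after XOR R7, 4: R7=3^4=7
after ADD R4, 11: R4=31+11=42
after SUB R2, 1: R2=3-1=2
CMP R2, 1  (cmp 2,1)
JNZ start: taken
after ADD R4, R7: R4=42+7=49
after XOR R7, 4: R7=7^4=3
after ADD R4, 11: R4=49+11=60
after SUB R2, 1: R2=2-1=1
CMP R2, 1  (cmp 1,1)
JNZ start: not taken
after MUL R4, R7: R4=60*3=180
halt.
Total executed instructions: 23.

23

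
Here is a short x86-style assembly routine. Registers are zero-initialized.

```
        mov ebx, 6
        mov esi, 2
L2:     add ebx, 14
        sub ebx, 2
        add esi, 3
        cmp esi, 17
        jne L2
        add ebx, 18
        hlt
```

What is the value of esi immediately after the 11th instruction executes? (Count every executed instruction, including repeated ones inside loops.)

8

after mov ebx, 6: ebx=6
after mov esi, 2: esi=2
after add ebx, 14: ebx=6+14=20
after sub ebx, 2: ebx=20-2=18
after add esi, 3: esi=2+3=5
cmp esi, 17  (cmp 5,17)
jne L2: taken
after add ebx, 14: ebx=18+14=32
after sub ebx, 2: ebx=32-2=30
after add esi, 3: esi=5+3=8
cmp esi, 17  (cmp 8,17)
After step 11: esi = 8.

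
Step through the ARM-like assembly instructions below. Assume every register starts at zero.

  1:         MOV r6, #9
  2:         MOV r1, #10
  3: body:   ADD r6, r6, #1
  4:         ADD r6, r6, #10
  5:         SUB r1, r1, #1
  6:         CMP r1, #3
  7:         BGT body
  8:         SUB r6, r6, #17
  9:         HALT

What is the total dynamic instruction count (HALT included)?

39

after MOV r6, #9: r6=9
after MOV r1, #10: r1=10
after ADD r6, r6, #1: r6=9+1=10
after ADD r6, r6, #10: r6=10+10=20
after SUB r1, r1, #1: r1=10-1=9
CMP r1, #3  (cmp 9,3)
BGT body: taken
after ADD r6, r6, #1: r6=20+1=21
after ADD r6, r6, #10: r6=21+10=31
after SUB r1, r1, #1: r1=9-1=8
CMP r1, #3  (cmp 8,3)
BGT body: taken
after ADD r6, r6, #1: r6=31+1=32
after ADD r6, r6, #10: r6=32+10=42
after SUB r1, r1, #1: r1=8-1=7
CMP r1, #3  (cmp 7,3)
BGT body: taken
after ADD r6, r6, #1: r6=42+1=43
after ADD r6, r6, #10: r6=43+10=53
after SUB r1, r1, #1: r1=7-1=6
CMP r1, #3  (cmp 6,3)
BGT body: taken
after ADD r6, r6, #1: r6=53+1=54
after ADD r6, r6, #10: r6=54+10=64
after SUB r1, r1, #1: r1=6-1=5
CMP r1, #3  (cmp 5,3)
BGT body: taken
after ADD r6, r6, #1: r6=64+1=65
after ADD r6, r6, #10: r6=65+10=75
after SUB r1, r1, #1: r1=5-1=4
CMP r1, #3  (cmp 4,3)
BGT body: taken
after ADD r6, r6, #1: r6=75+1=76
after ADD r6, r6, #10: r6=76+10=86
after SUB r1, r1, #1: r1=4-1=3
CMP r1, #3  (cmp 3,3)
BGT body: not taken
after SUB r6, r6, #17: r6=86-17=69
halt.
Total executed instructions: 39.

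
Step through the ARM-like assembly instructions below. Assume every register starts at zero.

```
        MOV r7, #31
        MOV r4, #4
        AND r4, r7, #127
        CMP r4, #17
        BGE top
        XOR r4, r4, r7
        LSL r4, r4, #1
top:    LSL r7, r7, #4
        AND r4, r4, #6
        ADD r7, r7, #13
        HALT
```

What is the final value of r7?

r7=31
r4=4
r4=31&127=31
CMP r4, #17  (cmp 31,17)
BGE top: taken
r7=31<<4=496
r4=31&6=6
r7=496+13=509
halt.

509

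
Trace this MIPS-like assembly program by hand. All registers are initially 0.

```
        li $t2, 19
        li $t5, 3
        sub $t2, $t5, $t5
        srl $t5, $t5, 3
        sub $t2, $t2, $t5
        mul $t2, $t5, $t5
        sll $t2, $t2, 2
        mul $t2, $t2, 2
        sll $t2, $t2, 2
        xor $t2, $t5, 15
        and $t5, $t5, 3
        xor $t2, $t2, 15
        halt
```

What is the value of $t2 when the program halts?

li $t2, 19 → $t2=19
li $t5, 3 → $t5=3
sub $t2, $t5, $t5 → $t2=3-3=0
srl $t5, $t5, 3 → $t5=3>>3=0
sub $t2, $t2, $t5 → $t2=0-0=0
mul $t2, $t5, $t5 → $t2=0*0=0
sll $t2, $t2, 2 → $t2=0<<2=0
mul $t2, $t2, 2 → $t2=0*2=0
sll $t2, $t2, 2 → $t2=0<<2=0
xor $t2, $t5, 15 → $t2=0^15=15
and $t5, $t5, 3 → $t5=0&3=0
xor $t2, $t2, 15 → $t2=15^15=0
halt.

0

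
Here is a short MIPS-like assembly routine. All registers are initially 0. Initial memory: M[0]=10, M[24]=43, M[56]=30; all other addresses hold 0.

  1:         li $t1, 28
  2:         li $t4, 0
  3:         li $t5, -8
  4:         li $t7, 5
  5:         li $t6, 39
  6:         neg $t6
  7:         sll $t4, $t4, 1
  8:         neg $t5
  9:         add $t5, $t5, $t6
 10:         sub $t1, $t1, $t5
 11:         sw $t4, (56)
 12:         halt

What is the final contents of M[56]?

0

$t1=28
$t4=0
$t5=-8
$t7=5
$t6=39
$t6=-(39)=-39
$t4=0<<1=0
$t5=-(-8)=8
$t5=8+(-39)=-31
$t1=28-(-31)=59
sw $t4, (56) → M[56]=0
halt.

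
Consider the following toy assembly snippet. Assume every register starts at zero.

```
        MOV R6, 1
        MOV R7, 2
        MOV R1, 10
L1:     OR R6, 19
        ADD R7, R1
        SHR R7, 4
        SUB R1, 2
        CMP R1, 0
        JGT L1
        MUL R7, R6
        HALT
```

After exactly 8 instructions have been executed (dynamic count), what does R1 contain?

R6=1
R7=2
R1=10
R6=1|19=19
R7=2+10=12
R7=12>>4=0
R1=10-2=8
CMP R1, 0  (cmp 8,0)
After step 8: R1 = 8.

8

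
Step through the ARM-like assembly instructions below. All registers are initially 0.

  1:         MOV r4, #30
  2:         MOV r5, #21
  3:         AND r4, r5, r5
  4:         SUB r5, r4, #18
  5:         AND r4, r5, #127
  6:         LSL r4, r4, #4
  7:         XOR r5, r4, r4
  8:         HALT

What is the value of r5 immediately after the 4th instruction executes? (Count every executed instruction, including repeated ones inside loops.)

MOV r4, #30 → r4=30
MOV r5, #21 → r5=21
AND r4, r5, r5 → r4=21&21=21
SUB r5, r4, #18 → r5=21-18=3
After step 4: r5 = 3.

3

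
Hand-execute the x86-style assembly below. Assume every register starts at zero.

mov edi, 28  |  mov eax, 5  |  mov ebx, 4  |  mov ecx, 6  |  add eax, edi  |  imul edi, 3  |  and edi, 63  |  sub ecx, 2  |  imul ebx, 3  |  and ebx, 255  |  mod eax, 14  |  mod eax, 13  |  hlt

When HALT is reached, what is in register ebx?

12

after mov edi, 28: edi=28
after mov eax, 5: eax=5
after mov ebx, 4: ebx=4
after mov ecx, 6: ecx=6
after add eax, edi: eax=5+28=33
after imul edi, 3: edi=28*3=84
after and edi, 63: edi=84&63=20
after sub ecx, 2: ecx=6-2=4
after imul ebx, 3: ebx=4*3=12
after and ebx, 255: ebx=12&255=12
after mod eax, 14: eax=33%14=5
after mod eax, 13: eax=5%13=5
halt.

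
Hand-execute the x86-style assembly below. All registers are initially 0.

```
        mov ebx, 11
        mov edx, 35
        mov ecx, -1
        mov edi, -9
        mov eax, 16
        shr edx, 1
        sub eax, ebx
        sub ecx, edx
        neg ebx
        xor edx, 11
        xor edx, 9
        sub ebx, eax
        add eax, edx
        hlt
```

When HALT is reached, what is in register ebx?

-16

ebx=11
edx=35
ecx=-1
edi=-9
eax=16
edx=35>>1=17
eax=16-11=5
ecx=(-1)-17=-18
ebx=-(11)=-11
edx=17^11=26
edx=26^9=19
ebx=(-11)-5=-16
eax=5+19=24
halt.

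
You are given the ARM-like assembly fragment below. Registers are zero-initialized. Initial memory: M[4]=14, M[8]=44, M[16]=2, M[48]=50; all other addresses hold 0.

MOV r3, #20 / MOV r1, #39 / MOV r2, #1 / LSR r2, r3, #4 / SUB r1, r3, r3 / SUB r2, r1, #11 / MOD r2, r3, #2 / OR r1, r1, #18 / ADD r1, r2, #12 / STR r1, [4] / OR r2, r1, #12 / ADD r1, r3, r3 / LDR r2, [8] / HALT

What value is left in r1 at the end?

40

after MOV r3, #20: r3=20
after MOV r1, #39: r1=39
after MOV r2, #1: r2=1
after LSR r2, r3, #4: r2=20>>4=1
after SUB r1, r3, r3: r1=20-20=0
after SUB r2, r1, #11: r2=0-11=-11
after MOD r2, r3, #2: r2=20%2=0
after OR r1, r1, #18: r1=0|18=18
after ADD r1, r2, #12: r1=0+12=12
STR r1, [4] → M[4]=12
after OR r2, r1, #12: r2=12|12=12
after ADD r1, r3, r3: r1=20+20=40
after LDR r2, [8]: r2=M[8]=44
halt.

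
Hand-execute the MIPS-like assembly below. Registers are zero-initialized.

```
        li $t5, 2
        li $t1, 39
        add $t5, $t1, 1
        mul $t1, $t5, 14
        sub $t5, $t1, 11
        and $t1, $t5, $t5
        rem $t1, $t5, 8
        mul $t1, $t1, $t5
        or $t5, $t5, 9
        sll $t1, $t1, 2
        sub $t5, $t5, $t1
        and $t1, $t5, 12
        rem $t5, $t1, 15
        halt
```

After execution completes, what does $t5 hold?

8

$t5=2
$t1=39
$t5=39+1=40
$t1=40*14=560
$t5=560-11=549
$t1=549&549=549
$t1=549%8=5
$t1=5*549=2745
$t5=549|9=557
$t1=2745<<2=10980
$t5=557-10980=-10423
$t1=(-10423)&12=8
$t5=8%15=8
halt.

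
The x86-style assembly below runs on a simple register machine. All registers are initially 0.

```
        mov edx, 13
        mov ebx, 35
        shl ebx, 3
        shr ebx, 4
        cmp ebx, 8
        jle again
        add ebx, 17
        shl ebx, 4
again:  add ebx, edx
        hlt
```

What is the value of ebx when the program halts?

mov edx, 13 → edx=13
mov ebx, 35 → ebx=35
shl ebx, 3 → ebx=35<<3=280
shr ebx, 4 → ebx=280>>4=17
cmp ebx, 8  (cmp 17,8)
jle again: not taken
add ebx, 17 → ebx=17+17=34
shl ebx, 4 → ebx=34<<4=544
add ebx, edx → ebx=544+13=557
halt.

557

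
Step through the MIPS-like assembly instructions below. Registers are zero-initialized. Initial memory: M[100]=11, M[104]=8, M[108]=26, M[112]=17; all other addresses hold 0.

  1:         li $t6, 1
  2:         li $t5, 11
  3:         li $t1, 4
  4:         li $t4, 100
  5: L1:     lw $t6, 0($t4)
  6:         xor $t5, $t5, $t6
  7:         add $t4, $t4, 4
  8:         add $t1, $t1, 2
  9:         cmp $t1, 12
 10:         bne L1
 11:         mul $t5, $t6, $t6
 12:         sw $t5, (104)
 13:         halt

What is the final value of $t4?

li $t6, 1 → $t6=1
li $t5, 11 → $t5=11
li $t1, 4 → $t1=4
li $t4, 100 → $t4=100
lw $t6, 0($t4) → $t6=M[100]=11
xor $t5, $t5, $t6 → $t5=11^11=0
add $t4, $t4, 4 → $t4=100+4=104
add $t1, $t1, 2 → $t1=4+2=6
cmp $t1, 12  (cmp 6,12)
bne L1: taken
lw $t6, 0($t4) → $t6=M[104]=8
xor $t5, $t5, $t6 → $t5=0^8=8
add $t4, $t4, 4 → $t4=104+4=108
add $t1, $t1, 2 → $t1=6+2=8
cmp $t1, 12  (cmp 8,12)
bne L1: taken
lw $t6, 0($t4) → $t6=M[108]=26
xor $t5, $t5, $t6 → $t5=8^26=18
add $t4, $t4, 4 → $t4=108+4=112
add $t1, $t1, 2 → $t1=8+2=10
cmp $t1, 12  (cmp 10,12)
bne L1: taken
lw $t6, 0($t4) → $t6=M[112]=17
xor $t5, $t5, $t6 → $t5=18^17=3
add $t4, $t4, 4 → $t4=112+4=116
add $t1, $t1, 2 → $t1=10+2=12
cmp $t1, 12  (cmp 12,12)
bne L1: not taken
mul $t5, $t6, $t6 → $t5=17*17=289
sw $t5, (104) → M[104]=289
halt.

116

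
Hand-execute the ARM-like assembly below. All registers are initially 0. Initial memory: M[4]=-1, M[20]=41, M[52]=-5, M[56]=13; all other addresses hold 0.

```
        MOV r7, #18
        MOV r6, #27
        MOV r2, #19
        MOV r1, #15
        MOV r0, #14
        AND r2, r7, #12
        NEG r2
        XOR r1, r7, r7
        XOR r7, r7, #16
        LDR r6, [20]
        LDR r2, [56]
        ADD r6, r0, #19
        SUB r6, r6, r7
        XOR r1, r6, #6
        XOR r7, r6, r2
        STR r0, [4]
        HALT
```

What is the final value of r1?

25

after MOV r7, #18: r7=18
after MOV r6, #27: r6=27
after MOV r2, #19: r2=19
after MOV r1, #15: r1=15
after MOV r0, #14: r0=14
after AND r2, r7, #12: r2=18&12=0
after NEG r2: r2=-(0)=0
after XOR r1, r7, r7: r1=18^18=0
after XOR r7, r7, #16: r7=18^16=2
after LDR r6, [20]: r6=M[20]=41
after LDR r2, [56]: r2=M[56]=13
after ADD r6, r0, #19: r6=14+19=33
after SUB r6, r6, r7: r6=33-2=31
after XOR r1, r6, #6: r1=31^6=25
after XOR r7, r6, r2: r7=31^13=18
STR r0, [4] → M[4]=14
halt.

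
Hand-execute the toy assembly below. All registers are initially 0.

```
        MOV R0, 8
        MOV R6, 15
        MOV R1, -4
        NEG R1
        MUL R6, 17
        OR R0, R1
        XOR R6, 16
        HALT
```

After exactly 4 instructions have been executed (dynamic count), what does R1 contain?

4

after MOV R0, 8: R0=8
after MOV R6, 15: R6=15
after MOV R1, -4: R1=-4
after NEG R1: R1=-(-4)=4
After step 4: R1 = 4.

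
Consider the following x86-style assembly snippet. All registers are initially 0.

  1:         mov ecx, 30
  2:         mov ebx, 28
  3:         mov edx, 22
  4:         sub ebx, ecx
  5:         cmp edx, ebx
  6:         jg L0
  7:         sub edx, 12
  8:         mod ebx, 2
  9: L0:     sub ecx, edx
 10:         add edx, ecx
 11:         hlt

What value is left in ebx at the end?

ecx=30
ebx=28
edx=22
ebx=28-30=-2
cmp edx, ebx  (cmp 22,-2)
jg L0: taken
ecx=30-22=8
edx=22+8=30
halt.

-2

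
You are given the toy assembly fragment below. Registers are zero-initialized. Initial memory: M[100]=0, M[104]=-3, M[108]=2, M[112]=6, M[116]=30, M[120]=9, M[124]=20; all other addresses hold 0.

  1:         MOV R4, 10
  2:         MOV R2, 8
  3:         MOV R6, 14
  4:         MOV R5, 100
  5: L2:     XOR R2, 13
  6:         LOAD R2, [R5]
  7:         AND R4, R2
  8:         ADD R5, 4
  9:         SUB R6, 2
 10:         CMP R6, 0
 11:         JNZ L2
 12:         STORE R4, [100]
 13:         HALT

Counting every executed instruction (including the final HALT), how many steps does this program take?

MOV R4, 10 → R4=10
MOV R2, 8 → R2=8
MOV R6, 14 → R6=14
MOV R5, 100 → R5=100
XOR R2, 13 → R2=8^13=5
LOAD R2, [R5] → R2=M[100]=0
AND R4, R2 → R4=10&0=0
ADD R5, 4 → R5=100+4=104
SUB R6, 2 → R6=14-2=12
CMP R6, 0  (cmp 12,0)
JNZ L2: taken
XOR R2, 13 → R2=0^13=13
LOAD R2, [R5] → R2=M[104]=-3
AND R4, R2 → R4=0&(-3)=0
ADD R5, 4 → R5=104+4=108
SUB R6, 2 → R6=12-2=10
CMP R6, 0  (cmp 10,0)
JNZ L2: taken
XOR R2, 13 → R2=(-3)^13=-16
LOAD R2, [R5] → R2=M[108]=2
AND R4, R2 → R4=0&2=0
ADD R5, 4 → R5=108+4=112
SUB R6, 2 → R6=10-2=8
CMP R6, 0  (cmp 8,0)
JNZ L2: taken
XOR R2, 13 → R2=2^13=15
LOAD R2, [R5] → R2=M[112]=6
AND R4, R2 → R4=0&6=0
ADD R5, 4 → R5=112+4=116
SUB R6, 2 → R6=8-2=6
CMP R6, 0  (cmp 6,0)
JNZ L2: taken
XOR R2, 13 → R2=6^13=11
LOAD R2, [R5] → R2=M[116]=30
AND R4, R2 → R4=0&30=0
ADD R5, 4 → R5=116+4=120
SUB R6, 2 → R6=6-2=4
CMP R6, 0  (cmp 4,0)
JNZ L2: taken
XOR R2, 13 → R2=30^13=19
LOAD R2, [R5] → R2=M[120]=9
AND R4, R2 → R4=0&9=0
ADD R5, 4 → R5=120+4=124
SUB R6, 2 → R6=4-2=2
CMP R6, 0  (cmp 2,0)
JNZ L2: taken
XOR R2, 13 → R2=9^13=4
LOAD R2, [R5] → R2=M[124]=20
AND R4, R2 → R4=0&20=0
ADD R5, 4 → R5=124+4=128
SUB R6, 2 → R6=2-2=0
CMP R6, 0  (cmp 0,0)
JNZ L2: not taken
STORE R4, [100] → M[100]=0
halt.
Total executed instructions: 55.

55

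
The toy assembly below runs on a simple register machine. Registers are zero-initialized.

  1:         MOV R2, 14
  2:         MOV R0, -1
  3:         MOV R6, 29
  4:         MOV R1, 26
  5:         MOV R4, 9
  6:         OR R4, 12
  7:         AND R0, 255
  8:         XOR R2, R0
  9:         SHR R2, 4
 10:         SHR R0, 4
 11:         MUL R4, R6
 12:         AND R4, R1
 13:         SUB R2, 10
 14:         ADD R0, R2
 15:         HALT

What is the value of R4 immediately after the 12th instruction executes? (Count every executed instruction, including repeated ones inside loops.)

after MOV R2, 14: R2=14
after MOV R0, -1: R0=-1
after MOV R6, 29: R6=29
after MOV R1, 26: R1=26
after MOV R4, 9: R4=9
after OR R4, 12: R4=9|12=13
after AND R0, 255: R0=(-1)&255=255
after XOR R2, R0: R2=14^255=241
after SHR R2, 4: R2=241>>4=15
after SHR R0, 4: R0=255>>4=15
after MUL R4, R6: R4=13*29=377
after AND R4, R1: R4=377&26=24
After step 12: R4 = 24.

24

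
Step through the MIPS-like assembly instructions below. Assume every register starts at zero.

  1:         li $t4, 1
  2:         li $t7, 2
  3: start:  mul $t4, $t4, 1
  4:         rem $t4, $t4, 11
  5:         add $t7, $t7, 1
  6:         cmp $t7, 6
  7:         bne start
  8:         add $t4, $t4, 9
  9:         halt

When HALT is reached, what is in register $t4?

10

after li $t4, 1: $t4=1
after li $t7, 2: $t7=2
after mul $t4, $t4, 1: $t4=1*1=1
after rem $t4, $t4, 11: $t4=1%11=1
after add $t7, $t7, 1: $t7=2+1=3
cmp $t7, 6  (cmp 3,6)
bne start: taken
after mul $t4, $t4, 1: $t4=1*1=1
after rem $t4, $t4, 11: $t4=1%11=1
after add $t7, $t7, 1: $t7=3+1=4
cmp $t7, 6  (cmp 4,6)
bne start: taken
after mul $t4, $t4, 1: $t4=1*1=1
after rem $t4, $t4, 11: $t4=1%11=1
after add $t7, $t7, 1: $t7=4+1=5
cmp $t7, 6  (cmp 5,6)
bne start: taken
after mul $t4, $t4, 1: $t4=1*1=1
after rem $t4, $t4, 11: $t4=1%11=1
after add $t7, $t7, 1: $t7=5+1=6
cmp $t7, 6  (cmp 6,6)
bne start: not taken
after add $t4, $t4, 9: $t4=1+9=10
halt.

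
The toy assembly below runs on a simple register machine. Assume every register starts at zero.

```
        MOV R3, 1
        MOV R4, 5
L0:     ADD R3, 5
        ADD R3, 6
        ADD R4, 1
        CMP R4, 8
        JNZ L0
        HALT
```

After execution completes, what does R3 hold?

after MOV R3, 1: R3=1
after MOV R4, 5: R4=5
after ADD R3, 5: R3=1+5=6
after ADD R3, 6: R3=6+6=12
after ADD R4, 1: R4=5+1=6
CMP R4, 8  (cmp 6,8)
JNZ L0: taken
after ADD R3, 5: R3=12+5=17
after ADD R3, 6: R3=17+6=23
after ADD R4, 1: R4=6+1=7
CMP R4, 8  (cmp 7,8)
JNZ L0: taken
after ADD R3, 5: R3=23+5=28
after ADD R3, 6: R3=28+6=34
after ADD R4, 1: R4=7+1=8
CMP R4, 8  (cmp 8,8)
JNZ L0: not taken
halt.

34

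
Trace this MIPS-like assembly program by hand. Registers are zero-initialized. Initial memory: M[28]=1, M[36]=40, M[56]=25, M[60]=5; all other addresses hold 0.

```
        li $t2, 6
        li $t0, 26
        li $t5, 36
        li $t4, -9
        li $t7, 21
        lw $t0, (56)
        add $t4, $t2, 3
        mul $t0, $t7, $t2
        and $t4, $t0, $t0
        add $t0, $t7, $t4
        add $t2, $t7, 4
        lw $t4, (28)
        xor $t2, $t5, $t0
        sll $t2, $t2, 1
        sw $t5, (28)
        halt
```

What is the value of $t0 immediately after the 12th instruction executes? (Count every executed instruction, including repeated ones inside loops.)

li $t2, 6 → $t2=6
li $t0, 26 → $t0=26
li $t5, 36 → $t5=36
li $t4, -9 → $t4=-9
li $t7, 21 → $t7=21
lw $t0, (56) → $t0=M[56]=25
add $t4, $t2, 3 → $t4=6+3=9
mul $t0, $t7, $t2 → $t0=21*6=126
and $t4, $t0, $t0 → $t4=126&126=126
add $t0, $t7, $t4 → $t0=21+126=147
add $t2, $t7, 4 → $t2=21+4=25
lw $t4, (28) → $t4=M[28]=1
After step 12: $t0 = 147.

147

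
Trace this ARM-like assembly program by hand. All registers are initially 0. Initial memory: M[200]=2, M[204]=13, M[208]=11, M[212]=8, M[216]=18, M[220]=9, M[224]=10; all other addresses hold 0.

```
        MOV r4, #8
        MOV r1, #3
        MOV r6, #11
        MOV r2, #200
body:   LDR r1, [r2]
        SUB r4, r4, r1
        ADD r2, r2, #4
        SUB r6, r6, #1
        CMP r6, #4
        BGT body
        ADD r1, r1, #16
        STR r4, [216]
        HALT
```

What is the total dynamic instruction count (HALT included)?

49

after MOV r4, #8: r4=8
after MOV r1, #3: r1=3
after MOV r6, #11: r6=11
after MOV r2, #200: r2=200
after LDR r1, [r2]: r1=M[200]=2
after SUB r4, r4, r1: r4=8-2=6
after ADD r2, r2, #4: r2=200+4=204
after SUB r6, r6, #1: r6=11-1=10
CMP r6, #4  (cmp 10,4)
BGT body: taken
after LDR r1, [r2]: r1=M[204]=13
after SUB r4, r4, r1: r4=6-13=-7
after ADD r2, r2, #4: r2=204+4=208
after SUB r6, r6, #1: r6=10-1=9
CMP r6, #4  (cmp 9,4)
BGT body: taken
after LDR r1, [r2]: r1=M[208]=11
after SUB r4, r4, r1: r4=(-7)-11=-18
after ADD r2, r2, #4: r2=208+4=212
after SUB r6, r6, #1: r6=9-1=8
CMP r6, #4  (cmp 8,4)
BGT body: taken
after LDR r1, [r2]: r1=M[212]=8
after SUB r4, r4, r1: r4=(-18)-8=-26
after ADD r2, r2, #4: r2=212+4=216
after SUB r6, r6, #1: r6=8-1=7
CMP r6, #4  (cmp 7,4)
BGT body: taken
after LDR r1, [r2]: r1=M[216]=18
after SUB r4, r4, r1: r4=(-26)-18=-44
after ADD r2, r2, #4: r2=216+4=220
after SUB r6, r6, #1: r6=7-1=6
CMP r6, #4  (cmp 6,4)
BGT body: taken
after LDR r1, [r2]: r1=M[220]=9
after SUB r4, r4, r1: r4=(-44)-9=-53
after ADD r2, r2, #4: r2=220+4=224
after SUB r6, r6, #1: r6=6-1=5
CMP r6, #4  (cmp 5,4)
BGT body: taken
after LDR r1, [r2]: r1=M[224]=10
after SUB r4, r4, r1: r4=(-53)-10=-63
after ADD r2, r2, #4: r2=224+4=228
after SUB r6, r6, #1: r6=5-1=4
CMP r6, #4  (cmp 4,4)
BGT body: not taken
after ADD r1, r1, #16: r1=10+16=26
STR r4, [216] → M[216]=-63
halt.
Total executed instructions: 49.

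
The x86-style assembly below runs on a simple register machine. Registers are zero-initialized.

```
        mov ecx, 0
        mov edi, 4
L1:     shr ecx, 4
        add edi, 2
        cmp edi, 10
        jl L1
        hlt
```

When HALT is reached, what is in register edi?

10

ecx=0
edi=4
ecx=0>>4=0
edi=4+2=6
cmp edi, 10  (cmp 6,10)
jl L1: taken
ecx=0>>4=0
edi=6+2=8
cmp edi, 10  (cmp 8,10)
jl L1: taken
ecx=0>>4=0
edi=8+2=10
cmp edi, 10  (cmp 10,10)
jl L1: not taken
halt.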